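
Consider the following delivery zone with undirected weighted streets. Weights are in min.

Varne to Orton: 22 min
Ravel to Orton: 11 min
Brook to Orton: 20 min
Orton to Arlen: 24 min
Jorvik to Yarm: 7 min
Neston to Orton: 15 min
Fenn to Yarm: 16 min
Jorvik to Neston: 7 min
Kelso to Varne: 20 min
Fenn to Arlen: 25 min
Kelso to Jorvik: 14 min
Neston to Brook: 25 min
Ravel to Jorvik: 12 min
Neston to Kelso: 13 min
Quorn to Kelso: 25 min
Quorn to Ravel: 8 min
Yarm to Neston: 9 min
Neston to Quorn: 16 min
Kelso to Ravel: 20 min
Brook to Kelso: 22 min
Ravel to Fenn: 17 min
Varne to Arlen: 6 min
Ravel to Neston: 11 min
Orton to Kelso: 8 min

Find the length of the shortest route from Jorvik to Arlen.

Settle nodes by increasing distance from Jorvik:
Jorvik: 0
Neston: 7  (via Jorvik)
Yarm: 7  (via Jorvik)
Ravel: 12  (via Jorvik)
Kelso: 14  (via Jorvik)
Quorn: 20  (via Ravel)
Orton: 22  (via Neston)
Fenn: 23  (via Yarm)
Brook: 32  (via Neston)
Varne: 34  (via Kelso)
Arlen: 40  (via Varne)
Shortest route: Jorvik → Kelso → Varne → Arlen = 40 min.

40 min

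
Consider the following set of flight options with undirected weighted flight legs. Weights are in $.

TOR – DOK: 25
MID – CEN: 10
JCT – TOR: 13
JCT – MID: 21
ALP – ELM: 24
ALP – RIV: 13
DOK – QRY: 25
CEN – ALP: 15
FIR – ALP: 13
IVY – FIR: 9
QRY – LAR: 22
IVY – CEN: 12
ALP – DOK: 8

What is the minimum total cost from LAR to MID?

Compare a few routes:
LAR - QRY - DOK - ALP - CEN - MID: 22+25+8+15+10 = 80
LAR - QRY - DOK - ALP - FIR - IVY - CEN - MID: 22+25+8+13+9+12+10 = 99
Cheapest is LAR - QRY - DOK - ALP - CEN - MID at $80.

$80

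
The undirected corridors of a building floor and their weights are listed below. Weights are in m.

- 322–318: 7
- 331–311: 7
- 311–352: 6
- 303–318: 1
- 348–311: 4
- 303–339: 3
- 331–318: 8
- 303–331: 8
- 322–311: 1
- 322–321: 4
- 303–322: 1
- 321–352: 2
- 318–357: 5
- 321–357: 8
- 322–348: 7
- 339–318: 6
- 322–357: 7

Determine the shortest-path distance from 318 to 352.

Settle nodes by increasing distance from 318:
318: 0
303: 1  (via 318)
322: 2  (via 303)
311: 3  (via 322)
339: 4  (via 303)
357: 5  (via 318)
321: 6  (via 322)
348: 7  (via 311)
331: 8  (via 318)
352: 8  (via 321)
Shortest route: 318 → 303 → 322 → 321 → 352 = 8 m.

8 m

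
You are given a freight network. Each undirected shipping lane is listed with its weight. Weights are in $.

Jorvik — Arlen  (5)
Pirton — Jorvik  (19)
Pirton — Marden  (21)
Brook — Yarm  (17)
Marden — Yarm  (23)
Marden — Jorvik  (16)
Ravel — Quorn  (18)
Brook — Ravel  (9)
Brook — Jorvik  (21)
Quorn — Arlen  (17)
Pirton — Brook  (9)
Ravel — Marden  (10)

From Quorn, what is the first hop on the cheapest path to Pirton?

Candidate routes:
Quorn–Ravel–Marden–Pirton: 18+10+21 = 49
Quorn–Arlen–Jorvik–Pirton: 17+5+19 = 41
Quorn–Ravel–Brook–Pirton: 18+9+9 = 36
Cheapest is Quorn–Ravel–Brook–Pirton at $36.
So from Quorn the first move is to Ravel.

Ravel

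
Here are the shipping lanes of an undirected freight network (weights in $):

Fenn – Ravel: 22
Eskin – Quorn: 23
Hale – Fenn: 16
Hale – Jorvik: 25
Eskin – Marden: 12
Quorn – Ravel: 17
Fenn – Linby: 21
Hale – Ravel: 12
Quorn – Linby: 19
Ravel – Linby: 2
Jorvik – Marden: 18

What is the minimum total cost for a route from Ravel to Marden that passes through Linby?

$56

Shortest Ravel→Linby: Ravel–Linby = 2
Best Linby to Marden: Linby–Quorn–Eskin–Marden costing 54
Total via Linby: 2 + 54 = $56.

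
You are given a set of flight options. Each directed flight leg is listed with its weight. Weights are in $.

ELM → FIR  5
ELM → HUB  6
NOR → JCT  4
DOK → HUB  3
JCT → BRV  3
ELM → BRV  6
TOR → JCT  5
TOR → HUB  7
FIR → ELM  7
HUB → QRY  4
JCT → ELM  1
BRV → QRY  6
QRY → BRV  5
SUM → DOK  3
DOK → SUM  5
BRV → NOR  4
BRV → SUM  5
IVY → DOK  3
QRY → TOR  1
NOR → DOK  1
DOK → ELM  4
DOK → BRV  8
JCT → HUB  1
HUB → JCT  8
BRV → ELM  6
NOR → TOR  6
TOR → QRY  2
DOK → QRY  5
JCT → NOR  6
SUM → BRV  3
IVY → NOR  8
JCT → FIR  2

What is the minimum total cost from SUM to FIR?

Enumerating some paths:
SUM → DOK → ELM → FIR: 3+4+5 = 12
SUM → BRV → NOR → JCT → FIR: 3+4+4+2 = 13
Cheapest is SUM → DOK → ELM → FIR at $12.

$12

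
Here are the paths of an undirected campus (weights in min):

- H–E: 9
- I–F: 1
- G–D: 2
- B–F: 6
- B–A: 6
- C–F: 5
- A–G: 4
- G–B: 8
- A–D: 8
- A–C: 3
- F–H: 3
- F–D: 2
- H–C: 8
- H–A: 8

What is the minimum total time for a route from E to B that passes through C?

Best E to C: E → H → C costing 17
Best C to B: C → A → B costing 9
Total via C: 17 + 9 = 26 min.

26 min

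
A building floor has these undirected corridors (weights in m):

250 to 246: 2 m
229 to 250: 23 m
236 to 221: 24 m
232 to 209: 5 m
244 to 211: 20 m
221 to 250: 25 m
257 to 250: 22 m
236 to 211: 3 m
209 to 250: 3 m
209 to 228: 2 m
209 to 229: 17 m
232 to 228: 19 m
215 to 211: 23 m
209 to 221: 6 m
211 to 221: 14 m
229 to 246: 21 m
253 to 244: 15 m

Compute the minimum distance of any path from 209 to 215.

43 m

Settle nodes by increasing distance from 209:
209: 0
228: 2  (via 209)
250: 3  (via 209)
246: 5  (via 250)
232: 5  (via 209)
221: 6  (via 209)
229: 17  (via 209)
211: 20  (via 221)
236: 23  (via 211)
257: 25  (via 250)
244: 40  (via 211)
215: 43  (via 211)
Shortest route: 209–221–211–215 = 43 m.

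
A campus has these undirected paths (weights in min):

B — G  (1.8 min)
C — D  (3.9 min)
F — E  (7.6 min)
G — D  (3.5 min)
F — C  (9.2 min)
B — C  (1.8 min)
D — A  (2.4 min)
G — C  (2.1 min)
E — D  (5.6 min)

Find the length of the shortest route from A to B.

7.7 min

Compare a few routes:
A → D → G → C → B: 2.4+3.5+2.1+1.8 = 9.8
A → D → C → B: 2.4+3.9+1.8 = 8.1
A → D → G → B: 2.4+3.5+1.8 = 7.7
The minimum is 7.7 min via A → D → G → B.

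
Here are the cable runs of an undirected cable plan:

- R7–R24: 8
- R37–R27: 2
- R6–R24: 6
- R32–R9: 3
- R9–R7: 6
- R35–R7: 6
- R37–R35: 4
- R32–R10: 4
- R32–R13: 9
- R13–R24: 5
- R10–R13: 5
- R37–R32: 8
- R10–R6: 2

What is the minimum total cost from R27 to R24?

20

Compare a few routes:
R27 - R37 - R32 - R10 - R6 - R24: 2+8+4+2+6 = 22
R27 - R37 - R35 - R7 - R24: 2+4+6+8 = 20
Cheapest is R27 - R37 - R35 - R7 - R24 at 20.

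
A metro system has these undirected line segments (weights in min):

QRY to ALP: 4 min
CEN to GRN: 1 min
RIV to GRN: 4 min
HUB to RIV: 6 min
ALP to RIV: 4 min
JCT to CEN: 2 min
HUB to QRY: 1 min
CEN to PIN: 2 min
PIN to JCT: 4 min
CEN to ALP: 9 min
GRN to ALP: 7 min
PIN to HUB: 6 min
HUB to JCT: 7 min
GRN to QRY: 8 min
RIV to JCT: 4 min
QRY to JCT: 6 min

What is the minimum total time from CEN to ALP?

8 min

Settle nodes by increasing distance from CEN:
CEN: 0
GRN: 1  (via CEN)
JCT: 2  (via CEN)
PIN: 2  (via CEN)
RIV: 5  (via GRN)
QRY: 8  (via JCT)
HUB: 8  (via PIN)
ALP: 8  (via GRN)
Shortest route: CEN → GRN → ALP = 8 min.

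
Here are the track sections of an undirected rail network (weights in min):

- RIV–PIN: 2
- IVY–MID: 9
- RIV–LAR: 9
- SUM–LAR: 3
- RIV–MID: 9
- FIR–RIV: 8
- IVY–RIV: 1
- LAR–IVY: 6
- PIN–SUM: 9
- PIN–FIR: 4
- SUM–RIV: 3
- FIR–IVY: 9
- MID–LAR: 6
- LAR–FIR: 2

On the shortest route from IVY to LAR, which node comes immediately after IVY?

LAR

Enumerating some paths:
IVY - RIV - SUM - LAR: 1+3+3 = 7
IVY - LAR: 6 = 6
Cheapest is IVY - LAR at 6 min.
So from IVY the first move is to LAR.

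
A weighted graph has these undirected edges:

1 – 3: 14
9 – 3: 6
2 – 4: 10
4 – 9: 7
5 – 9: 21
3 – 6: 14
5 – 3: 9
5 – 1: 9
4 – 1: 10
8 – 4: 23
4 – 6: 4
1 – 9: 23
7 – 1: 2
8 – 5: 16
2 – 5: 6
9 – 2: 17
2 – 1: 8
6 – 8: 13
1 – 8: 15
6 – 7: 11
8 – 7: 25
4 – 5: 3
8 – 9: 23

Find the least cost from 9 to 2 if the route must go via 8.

Shortest 9→8: 9–8 = 23
Shortest 8→2: 8–5–2 = 22
Total via 8: 23 + 22 = 45.

45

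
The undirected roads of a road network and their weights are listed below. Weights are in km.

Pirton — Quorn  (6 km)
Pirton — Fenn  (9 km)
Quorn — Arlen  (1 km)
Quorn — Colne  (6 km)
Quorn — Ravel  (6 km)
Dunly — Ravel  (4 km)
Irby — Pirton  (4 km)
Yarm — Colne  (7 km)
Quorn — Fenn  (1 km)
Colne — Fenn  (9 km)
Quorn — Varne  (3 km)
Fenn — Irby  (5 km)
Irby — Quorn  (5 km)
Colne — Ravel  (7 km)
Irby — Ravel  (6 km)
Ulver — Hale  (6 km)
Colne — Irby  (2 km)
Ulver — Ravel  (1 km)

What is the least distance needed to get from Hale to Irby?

Settle nodes by increasing distance from Hale:
Hale: 0
Ulver: 6  (via Hale)
Ravel: 7  (via Ulver)
Dunly: 11  (via Ravel)
Quorn: 13  (via Ravel)
Irby: 13  (via Ravel)
Shortest route: Hale → Ulver → Ravel → Irby = 13 km.

13 km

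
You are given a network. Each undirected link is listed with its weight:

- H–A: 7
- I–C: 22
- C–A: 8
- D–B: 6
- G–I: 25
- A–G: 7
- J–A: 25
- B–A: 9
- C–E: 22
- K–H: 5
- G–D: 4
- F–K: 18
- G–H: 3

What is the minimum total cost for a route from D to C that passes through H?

22

Best D to H: D–G–H costing 7
Shortest H→C: H–A–C = 15
Total via H: 7 + 15 = 22.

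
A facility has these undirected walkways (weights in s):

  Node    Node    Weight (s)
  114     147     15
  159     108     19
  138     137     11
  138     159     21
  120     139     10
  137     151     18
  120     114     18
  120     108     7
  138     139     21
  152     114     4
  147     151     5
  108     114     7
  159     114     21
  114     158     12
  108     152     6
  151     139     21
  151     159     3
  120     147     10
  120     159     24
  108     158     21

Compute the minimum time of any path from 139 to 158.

36 s

Candidate routes:
139 → 120 → 108 → 158: 10+7+21 = 38
139 → 120 → 108 → 152 → 114 → 158: 10+7+6+4+12 = 39
139 → 120 → 108 → 114 → 158: 10+7+7+12 = 36
Cheapest is 139 → 120 → 108 → 114 → 158 at 36 s.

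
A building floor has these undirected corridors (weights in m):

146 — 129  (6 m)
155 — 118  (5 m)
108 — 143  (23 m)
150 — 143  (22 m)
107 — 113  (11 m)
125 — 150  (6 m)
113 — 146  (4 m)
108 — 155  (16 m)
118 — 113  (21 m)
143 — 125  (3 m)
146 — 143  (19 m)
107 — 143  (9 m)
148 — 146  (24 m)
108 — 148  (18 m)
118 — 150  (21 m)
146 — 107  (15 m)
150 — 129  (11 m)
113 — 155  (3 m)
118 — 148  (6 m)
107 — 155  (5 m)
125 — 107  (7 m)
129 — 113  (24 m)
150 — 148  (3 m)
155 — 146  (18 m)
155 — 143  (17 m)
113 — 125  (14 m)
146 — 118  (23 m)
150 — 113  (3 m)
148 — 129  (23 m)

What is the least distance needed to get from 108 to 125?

Candidate routes:
108 - 143 - 125: 23+3 = 26
108 - 155 - 113 - 150 - 125: 16+3+3+6 = 28
108 - 155 - 107 - 125: 16+5+7 = 28
108 - 148 - 150 - 125: 18+3+6 = 27
The minimum is 26 m via 108 - 143 - 125.

26 m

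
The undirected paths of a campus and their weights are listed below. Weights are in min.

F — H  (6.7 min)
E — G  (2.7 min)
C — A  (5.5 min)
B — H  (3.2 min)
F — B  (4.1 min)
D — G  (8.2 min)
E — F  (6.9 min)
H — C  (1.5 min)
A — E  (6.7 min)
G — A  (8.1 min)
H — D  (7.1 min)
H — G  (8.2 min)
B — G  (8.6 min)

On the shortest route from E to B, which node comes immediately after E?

Candidate routes:
E–G–H–B: 2.7+8.2+3.2 = 14.1
E–F–H–B: 6.9+6.7+3.2 = 16.8
E–F–B: 6.9+4.1 = 11
E–G–B: 2.7+8.6 = 11.3
Cheapest is E–F–B at 11 min.
So from E the first move is to F.

F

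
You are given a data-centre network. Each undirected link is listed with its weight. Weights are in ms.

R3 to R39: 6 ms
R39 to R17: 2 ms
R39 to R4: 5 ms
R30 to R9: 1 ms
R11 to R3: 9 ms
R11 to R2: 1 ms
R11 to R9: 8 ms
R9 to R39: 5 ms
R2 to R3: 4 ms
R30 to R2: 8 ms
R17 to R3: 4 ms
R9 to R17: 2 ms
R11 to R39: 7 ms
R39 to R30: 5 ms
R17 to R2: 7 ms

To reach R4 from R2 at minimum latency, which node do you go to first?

Candidate routes:
R2–R17–R39–R4: 7+2+5 = 14
R2–R11–R39–R4: 1+7+5 = 13
Cheapest is R2–R11–R39–R4 at 13 ms.
So from R2 the first move is to R11.

R11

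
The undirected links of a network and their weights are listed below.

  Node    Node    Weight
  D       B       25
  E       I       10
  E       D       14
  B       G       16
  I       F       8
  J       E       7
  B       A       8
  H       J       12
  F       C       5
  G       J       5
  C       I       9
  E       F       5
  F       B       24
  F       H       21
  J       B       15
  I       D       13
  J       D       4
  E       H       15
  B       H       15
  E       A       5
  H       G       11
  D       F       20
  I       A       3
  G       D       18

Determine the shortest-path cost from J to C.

17

Settle nodes by increasing distance from J:
J: 0
D: 4  (via J)
G: 5  (via J)
E: 7  (via J)
A: 12  (via E)
F: 12  (via E)
H: 12  (via J)
B: 15  (via J)
I: 15  (via A)
C: 17  (via F)
Shortest route: J → E → F → C = 17.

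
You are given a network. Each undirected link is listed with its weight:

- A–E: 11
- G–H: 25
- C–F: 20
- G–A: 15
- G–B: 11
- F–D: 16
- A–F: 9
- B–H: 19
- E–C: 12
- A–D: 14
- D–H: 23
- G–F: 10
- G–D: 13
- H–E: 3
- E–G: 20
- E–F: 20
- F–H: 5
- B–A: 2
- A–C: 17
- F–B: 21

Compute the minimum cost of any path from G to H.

15

Candidate routes:
G–F–H: 10+5 = 15
G–H: 25 = 25
G–E–H: 20+3 = 23
The minimum is 15 via G–F–H.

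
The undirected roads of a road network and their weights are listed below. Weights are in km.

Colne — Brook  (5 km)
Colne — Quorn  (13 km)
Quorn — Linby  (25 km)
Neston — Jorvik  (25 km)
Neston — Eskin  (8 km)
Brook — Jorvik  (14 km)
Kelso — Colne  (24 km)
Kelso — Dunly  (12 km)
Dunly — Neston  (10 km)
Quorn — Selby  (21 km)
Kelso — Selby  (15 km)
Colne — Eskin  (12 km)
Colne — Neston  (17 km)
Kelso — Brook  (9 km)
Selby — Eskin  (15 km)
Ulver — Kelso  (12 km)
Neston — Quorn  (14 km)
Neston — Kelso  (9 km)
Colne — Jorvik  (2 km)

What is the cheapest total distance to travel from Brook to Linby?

43 km

Running Dijkstra from Brook:
Brook: 0
Colne: 5  (via Brook)
Jorvik: 7  (via Colne)
Kelso: 9  (via Brook)
Eskin: 17  (via Colne)
Neston: 18  (via Kelso)
Quorn: 18  (via Colne)
Dunly: 21  (via Kelso)
Ulver: 21  (via Kelso)
Selby: 24  (via Kelso)
Linby: 43  (via Quorn)
Shortest route: Brook–Colne–Quorn–Linby = 43 km.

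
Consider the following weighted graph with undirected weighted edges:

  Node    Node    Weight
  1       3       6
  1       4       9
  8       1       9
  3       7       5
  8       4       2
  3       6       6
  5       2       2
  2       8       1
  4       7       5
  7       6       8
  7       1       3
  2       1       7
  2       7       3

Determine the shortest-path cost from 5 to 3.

10

Running Dijkstra from 5:
5: 0
2: 2  (via 5)
8: 3  (via 2)
4: 5  (via 8)
7: 5  (via 2)
1: 8  (via 7)
3: 10  (via 7)
Shortest route: 5 → 2 → 7 → 3 = 10.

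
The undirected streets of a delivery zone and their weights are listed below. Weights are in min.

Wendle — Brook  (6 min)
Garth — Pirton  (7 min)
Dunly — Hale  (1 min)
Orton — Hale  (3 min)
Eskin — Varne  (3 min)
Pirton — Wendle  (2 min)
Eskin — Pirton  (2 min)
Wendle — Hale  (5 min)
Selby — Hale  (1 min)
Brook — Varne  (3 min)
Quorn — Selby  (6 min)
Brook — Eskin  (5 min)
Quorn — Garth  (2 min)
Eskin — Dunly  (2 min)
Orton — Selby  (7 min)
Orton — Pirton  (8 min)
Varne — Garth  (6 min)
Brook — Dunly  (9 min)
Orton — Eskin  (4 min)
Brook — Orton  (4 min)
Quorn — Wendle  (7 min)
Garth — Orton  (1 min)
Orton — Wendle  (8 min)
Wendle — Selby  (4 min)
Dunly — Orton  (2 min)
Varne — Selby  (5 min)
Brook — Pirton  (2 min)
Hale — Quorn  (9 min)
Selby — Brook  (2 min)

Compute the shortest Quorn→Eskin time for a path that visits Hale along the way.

Shortest Quorn→Hale: Quorn–Garth–Orton–Hale = 6
Best Hale to Eskin: Hale–Dunly–Eskin costing 3
Total via Hale: 6 + 3 = 9 min.

9 min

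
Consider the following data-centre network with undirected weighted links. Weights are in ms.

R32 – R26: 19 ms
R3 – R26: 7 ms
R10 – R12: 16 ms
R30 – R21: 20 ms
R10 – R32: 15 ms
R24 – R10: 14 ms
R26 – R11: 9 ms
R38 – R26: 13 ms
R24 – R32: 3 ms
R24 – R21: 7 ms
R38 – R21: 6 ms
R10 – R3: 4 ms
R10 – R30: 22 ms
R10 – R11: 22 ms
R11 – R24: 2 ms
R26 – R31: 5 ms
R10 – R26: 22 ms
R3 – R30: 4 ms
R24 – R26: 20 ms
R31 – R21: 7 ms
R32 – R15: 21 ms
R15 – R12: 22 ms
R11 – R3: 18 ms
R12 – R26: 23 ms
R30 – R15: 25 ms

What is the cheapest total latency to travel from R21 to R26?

12 ms

Candidate routes:
R21 - R38 - R26: 6+13 = 19
R21 - R24 - R26: 7+20 = 27
R21 - R31 - R26: 7+5 = 12
R21 - R24 - R11 - R26: 7+2+9 = 18
Cheapest is R21 - R31 - R26 at 12 ms.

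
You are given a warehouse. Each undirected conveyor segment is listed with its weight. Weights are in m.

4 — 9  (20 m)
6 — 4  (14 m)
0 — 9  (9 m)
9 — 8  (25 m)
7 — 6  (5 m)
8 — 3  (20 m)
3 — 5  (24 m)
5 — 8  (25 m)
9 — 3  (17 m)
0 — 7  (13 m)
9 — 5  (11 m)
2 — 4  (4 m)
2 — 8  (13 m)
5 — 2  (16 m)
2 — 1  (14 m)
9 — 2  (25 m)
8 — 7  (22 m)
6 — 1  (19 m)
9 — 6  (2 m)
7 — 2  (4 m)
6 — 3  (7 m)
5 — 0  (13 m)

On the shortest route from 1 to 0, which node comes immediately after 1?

Compare a few routes:
1 - 6 - 7 - 0: 19+5+13 = 37
1 - 6 - 9 - 0: 19+2+9 = 30
1 - 2 - 7 - 6 - 9 - 0: 14+4+5+2+9 = 34
1 - 2 - 7 - 0: 14+4+13 = 31
Cheapest is 1 - 6 - 9 - 0 at 30 m.
So from 1 the first move is to 6.

6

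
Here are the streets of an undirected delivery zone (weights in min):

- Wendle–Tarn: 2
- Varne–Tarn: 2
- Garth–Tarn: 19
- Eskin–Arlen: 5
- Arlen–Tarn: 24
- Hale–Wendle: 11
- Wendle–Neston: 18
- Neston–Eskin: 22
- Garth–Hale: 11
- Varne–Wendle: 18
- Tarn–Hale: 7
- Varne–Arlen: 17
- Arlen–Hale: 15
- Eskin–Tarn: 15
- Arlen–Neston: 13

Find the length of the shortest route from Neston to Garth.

38 min

Shortest distances from Neston:
Neston: 0
Arlen: 13  (via Neston)
Eskin: 18  (via Arlen)
Wendle: 18  (via Neston)
Tarn: 20  (via Wendle)
Varne: 22  (via Tarn)
Hale: 27  (via Tarn)
Garth: 38  (via Hale)
Shortest route: Neston → Wendle → Tarn → Hale → Garth = 38 min.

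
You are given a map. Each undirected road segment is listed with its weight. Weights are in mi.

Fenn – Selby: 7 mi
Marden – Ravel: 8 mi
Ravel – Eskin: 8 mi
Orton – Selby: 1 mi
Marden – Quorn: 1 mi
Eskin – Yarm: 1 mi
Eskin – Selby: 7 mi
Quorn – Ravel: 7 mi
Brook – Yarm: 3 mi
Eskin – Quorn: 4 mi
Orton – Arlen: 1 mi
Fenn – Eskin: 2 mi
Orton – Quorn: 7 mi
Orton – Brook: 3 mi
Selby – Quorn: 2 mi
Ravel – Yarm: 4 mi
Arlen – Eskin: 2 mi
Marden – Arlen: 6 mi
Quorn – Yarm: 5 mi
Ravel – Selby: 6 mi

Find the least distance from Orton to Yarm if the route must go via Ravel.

Best Orton to Ravel: Orton–Selby–Ravel costing 7
Shortest Ravel→Yarm: Ravel–Yarm = 4
Total via Ravel: 7 + 4 = 11 mi.

11 mi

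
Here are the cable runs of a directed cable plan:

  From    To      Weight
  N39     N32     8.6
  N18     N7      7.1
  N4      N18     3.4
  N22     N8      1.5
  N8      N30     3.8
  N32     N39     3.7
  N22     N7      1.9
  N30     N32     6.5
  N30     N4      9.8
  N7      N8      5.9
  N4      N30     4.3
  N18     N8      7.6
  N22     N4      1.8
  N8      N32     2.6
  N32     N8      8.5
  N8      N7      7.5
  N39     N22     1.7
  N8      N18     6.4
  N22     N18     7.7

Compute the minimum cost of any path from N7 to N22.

Settle nodes by increasing distance from N7:
N7: 0
N8: 5.9  (via N7)
N32: 8.5  (via N8)
N30: 9.7  (via N8)
N39: 12.2  (via N32)
N18: 12.3  (via N8)
N22: 13.9  (via N39)
Shortest route: N7–N8–N32–N39–N22 = 13.9.

13.9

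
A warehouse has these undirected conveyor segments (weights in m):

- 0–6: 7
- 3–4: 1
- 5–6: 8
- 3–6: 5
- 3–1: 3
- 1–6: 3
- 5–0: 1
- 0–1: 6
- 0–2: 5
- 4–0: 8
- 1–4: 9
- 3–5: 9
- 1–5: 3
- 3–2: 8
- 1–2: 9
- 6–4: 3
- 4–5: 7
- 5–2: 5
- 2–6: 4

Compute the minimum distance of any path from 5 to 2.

5 m

Settle nodes by increasing distance from 5:
5: 0
0: 1  (via 5)
1: 3  (via 5)
2: 5  (via 5)
Shortest route: 5–2 = 5 m.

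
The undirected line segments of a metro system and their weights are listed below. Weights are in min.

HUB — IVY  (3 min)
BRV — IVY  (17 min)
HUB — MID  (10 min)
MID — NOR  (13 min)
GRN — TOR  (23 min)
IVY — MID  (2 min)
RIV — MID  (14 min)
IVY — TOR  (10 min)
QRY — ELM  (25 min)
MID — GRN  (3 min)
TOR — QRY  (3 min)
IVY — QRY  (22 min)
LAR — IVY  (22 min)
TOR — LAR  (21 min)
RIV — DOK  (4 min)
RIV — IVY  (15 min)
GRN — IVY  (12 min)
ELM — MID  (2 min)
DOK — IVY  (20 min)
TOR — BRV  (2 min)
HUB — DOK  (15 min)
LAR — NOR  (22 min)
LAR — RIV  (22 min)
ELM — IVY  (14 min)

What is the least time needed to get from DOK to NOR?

31 min

Running Dijkstra from DOK:
DOK: 0
RIV: 4  (via DOK)
HUB: 15  (via DOK)
IVY: 18  (via HUB)
MID: 18  (via RIV)
ELM: 20  (via MID)
GRN: 21  (via MID)
LAR: 26  (via RIV)
TOR: 28  (via IVY)
BRV: 30  (via TOR)
QRY: 31  (via TOR)
NOR: 31  (via MID)
Shortest route: DOK → RIV → MID → NOR = 31 min.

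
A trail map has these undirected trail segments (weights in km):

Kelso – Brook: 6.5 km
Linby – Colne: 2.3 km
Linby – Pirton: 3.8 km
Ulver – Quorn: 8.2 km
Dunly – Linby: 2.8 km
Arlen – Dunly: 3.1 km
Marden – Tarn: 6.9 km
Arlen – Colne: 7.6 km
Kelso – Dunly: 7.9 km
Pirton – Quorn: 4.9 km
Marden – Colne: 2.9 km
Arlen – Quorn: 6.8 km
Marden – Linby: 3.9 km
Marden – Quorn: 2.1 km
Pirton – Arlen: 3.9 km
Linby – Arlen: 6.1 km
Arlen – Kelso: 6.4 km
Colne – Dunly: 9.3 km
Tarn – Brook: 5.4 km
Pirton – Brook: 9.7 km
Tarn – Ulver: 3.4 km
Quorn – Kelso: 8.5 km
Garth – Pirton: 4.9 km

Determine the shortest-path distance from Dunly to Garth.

Settle nodes by increasing distance from Dunly:
Dunly: 0
Linby: 2.8  (via Dunly)
Arlen: 3.1  (via Dunly)
Colne: 5.1  (via Linby)
Pirton: 6.6  (via Linby)
Marden: 6.7  (via Linby)
Kelso: 7.9  (via Dunly)
Quorn: 8.8  (via Marden)
Garth: 11.5  (via Pirton)
Shortest route: Dunly → Linby → Pirton → Garth = 11.5 km.

11.5 km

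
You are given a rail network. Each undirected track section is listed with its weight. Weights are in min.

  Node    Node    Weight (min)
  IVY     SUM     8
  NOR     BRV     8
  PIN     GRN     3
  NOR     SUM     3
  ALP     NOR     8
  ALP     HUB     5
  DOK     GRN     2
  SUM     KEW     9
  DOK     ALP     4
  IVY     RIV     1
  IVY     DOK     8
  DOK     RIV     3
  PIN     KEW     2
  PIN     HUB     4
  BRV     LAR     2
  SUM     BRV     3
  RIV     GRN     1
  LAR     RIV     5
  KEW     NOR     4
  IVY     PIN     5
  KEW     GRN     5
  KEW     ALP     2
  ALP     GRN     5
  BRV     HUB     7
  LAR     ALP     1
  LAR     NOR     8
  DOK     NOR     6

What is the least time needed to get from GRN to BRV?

Candidate routes:
GRN - RIV - LAR - BRV: 1+5+2 = 8
GRN - DOK - ALP - LAR - BRV: 2+4+1+2 = 9
The minimum is 8 min via GRN - RIV - LAR - BRV.

8 min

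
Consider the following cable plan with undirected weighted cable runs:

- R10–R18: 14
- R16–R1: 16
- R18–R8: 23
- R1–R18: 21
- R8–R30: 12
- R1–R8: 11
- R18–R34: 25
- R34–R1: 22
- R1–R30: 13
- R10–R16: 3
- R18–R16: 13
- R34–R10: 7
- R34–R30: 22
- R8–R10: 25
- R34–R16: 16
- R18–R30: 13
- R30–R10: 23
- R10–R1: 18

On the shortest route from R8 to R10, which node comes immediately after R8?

R10

Candidate routes:
R8–R1–R16–R10: 11+16+3 = 30
R8–R10: 25 = 25
R8–R30–R10: 12+23 = 35
R8–R1–R10: 11+18 = 29
The minimum is 25 via R8–R10.
So from R8 the first move is to R10.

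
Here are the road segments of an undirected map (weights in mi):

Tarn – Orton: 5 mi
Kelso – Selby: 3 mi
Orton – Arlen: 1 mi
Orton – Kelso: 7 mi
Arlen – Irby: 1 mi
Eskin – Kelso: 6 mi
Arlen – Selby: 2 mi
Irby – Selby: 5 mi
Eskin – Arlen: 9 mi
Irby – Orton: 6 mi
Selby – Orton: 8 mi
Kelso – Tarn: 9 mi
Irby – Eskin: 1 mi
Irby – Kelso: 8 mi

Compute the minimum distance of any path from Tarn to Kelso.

9 mi

Settle nodes by increasing distance from Tarn:
Tarn: 0
Orton: 5  (via Tarn)
Arlen: 6  (via Orton)
Irby: 7  (via Arlen)
Eskin: 8  (via Irby)
Selby: 8  (via Arlen)
Kelso: 9  (via Tarn)
Shortest route: Tarn → Kelso = 9 mi.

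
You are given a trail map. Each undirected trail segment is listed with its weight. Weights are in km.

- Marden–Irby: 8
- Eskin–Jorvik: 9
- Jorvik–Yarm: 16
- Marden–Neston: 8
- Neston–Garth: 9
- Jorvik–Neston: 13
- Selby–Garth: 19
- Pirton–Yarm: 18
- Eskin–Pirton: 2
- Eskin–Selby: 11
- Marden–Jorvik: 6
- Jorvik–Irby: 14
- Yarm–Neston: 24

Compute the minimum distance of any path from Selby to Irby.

34 km

Shortest distances from Selby:
Selby: 0
Eskin: 11  (via Selby)
Pirton: 13  (via Eskin)
Garth: 19  (via Selby)
Jorvik: 20  (via Eskin)
Marden: 26  (via Jorvik)
Neston: 28  (via Garth)
Yarm: 31  (via Pirton)
Irby: 34  (via Jorvik)
Shortest route: Selby → Eskin → Jorvik → Irby = 34 km.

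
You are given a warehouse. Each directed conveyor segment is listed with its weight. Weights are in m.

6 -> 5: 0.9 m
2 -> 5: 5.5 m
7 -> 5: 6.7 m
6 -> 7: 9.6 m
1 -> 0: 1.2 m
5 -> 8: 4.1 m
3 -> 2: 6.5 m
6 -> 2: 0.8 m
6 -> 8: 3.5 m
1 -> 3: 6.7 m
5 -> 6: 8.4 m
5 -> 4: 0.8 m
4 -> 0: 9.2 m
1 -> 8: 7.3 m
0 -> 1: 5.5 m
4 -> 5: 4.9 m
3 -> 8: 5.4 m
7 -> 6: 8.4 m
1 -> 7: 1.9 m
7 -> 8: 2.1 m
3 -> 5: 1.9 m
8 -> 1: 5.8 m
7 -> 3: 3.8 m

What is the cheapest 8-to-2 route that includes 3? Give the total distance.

Best 8 to 3: 8 → 1 → 7 → 3 costing 11.5
Best 3 to 2: 3 → 2 costing 6.5
Total via 3: 11.5 + 6.5 = 18 m.

18 m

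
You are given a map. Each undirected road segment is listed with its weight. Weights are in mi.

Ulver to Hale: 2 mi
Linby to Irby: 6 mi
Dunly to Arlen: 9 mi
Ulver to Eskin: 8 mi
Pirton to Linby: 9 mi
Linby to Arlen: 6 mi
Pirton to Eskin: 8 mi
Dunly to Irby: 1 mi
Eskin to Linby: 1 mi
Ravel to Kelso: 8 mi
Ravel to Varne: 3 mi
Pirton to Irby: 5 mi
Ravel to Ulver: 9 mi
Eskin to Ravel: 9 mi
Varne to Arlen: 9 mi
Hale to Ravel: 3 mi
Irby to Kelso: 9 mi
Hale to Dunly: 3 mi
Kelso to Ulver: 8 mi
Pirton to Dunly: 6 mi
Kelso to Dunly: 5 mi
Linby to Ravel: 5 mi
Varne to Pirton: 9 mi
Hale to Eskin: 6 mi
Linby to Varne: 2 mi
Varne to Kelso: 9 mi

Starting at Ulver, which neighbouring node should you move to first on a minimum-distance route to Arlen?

Hale

Candidate routes:
Ulver → Hale → Eskin → Linby → Arlen: 2+6+1+6 = 15
Ulver → Hale → Ravel → Varne → Linby → Arlen: 2+3+3+2+6 = 16
Ulver → Eskin → Linby → Arlen: 8+1+6 = 15
Ulver → Hale → Dunly → Arlen: 2+3+9 = 14
The minimum is 14 mi via Ulver → Hale → Dunly → Arlen.
So from Ulver the first move is to Hale.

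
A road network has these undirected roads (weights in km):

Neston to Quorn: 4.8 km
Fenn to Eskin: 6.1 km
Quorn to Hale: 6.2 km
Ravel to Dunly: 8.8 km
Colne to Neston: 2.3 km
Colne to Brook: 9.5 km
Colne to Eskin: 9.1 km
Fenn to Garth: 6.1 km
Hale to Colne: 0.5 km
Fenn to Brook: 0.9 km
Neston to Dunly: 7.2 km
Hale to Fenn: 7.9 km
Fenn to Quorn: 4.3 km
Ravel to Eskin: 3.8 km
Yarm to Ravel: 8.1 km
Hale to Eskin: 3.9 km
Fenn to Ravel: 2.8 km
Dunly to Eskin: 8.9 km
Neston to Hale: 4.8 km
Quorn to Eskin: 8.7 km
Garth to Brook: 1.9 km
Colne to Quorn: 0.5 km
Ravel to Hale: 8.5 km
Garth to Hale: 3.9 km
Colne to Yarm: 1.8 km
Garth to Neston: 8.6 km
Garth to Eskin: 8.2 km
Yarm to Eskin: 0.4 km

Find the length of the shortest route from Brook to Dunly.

Shortest distances from Brook:
Brook: 0
Fenn: 0.9  (via Brook)
Garth: 1.9  (via Brook)
Ravel: 3.7  (via Fenn)
Quorn: 5.2  (via Fenn)
Colne: 5.7  (via Quorn)
Hale: 5.8  (via Garth)
Eskin: 7  (via Fenn)
Yarm: 7.4  (via Eskin)
Neston: 8  (via Colne)
Dunly: 12.5  (via Ravel)
Shortest route: Brook → Fenn → Ravel → Dunly = 12.5 km.

12.5 km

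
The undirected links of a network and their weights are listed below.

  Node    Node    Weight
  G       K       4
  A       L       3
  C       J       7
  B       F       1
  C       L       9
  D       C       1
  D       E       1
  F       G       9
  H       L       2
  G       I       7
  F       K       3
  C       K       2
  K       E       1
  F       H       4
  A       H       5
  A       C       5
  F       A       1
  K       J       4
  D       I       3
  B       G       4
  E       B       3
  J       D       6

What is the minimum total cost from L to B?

5

Enumerating some paths:
L → H → F → B: 2+4+1 = 7
L → A → F → K → E → B: 3+1+3+1+3 = 11
L → A → F → B: 3+1+1 = 5
L → H → A → F → B: 2+5+1+1 = 9
The minimum is 5 via L → A → F → B.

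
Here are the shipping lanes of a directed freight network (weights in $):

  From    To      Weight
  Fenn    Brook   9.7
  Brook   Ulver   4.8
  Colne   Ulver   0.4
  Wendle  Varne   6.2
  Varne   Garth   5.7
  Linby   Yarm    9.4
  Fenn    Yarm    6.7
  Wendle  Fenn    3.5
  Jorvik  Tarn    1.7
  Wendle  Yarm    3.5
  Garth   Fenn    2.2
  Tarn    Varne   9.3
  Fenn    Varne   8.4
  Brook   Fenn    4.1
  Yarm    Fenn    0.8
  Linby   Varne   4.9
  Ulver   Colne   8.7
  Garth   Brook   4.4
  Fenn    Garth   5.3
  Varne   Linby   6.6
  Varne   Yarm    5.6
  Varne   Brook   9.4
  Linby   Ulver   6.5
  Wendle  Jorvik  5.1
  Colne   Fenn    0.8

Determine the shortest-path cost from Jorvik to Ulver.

Settle nodes by increasing distance from Jorvik:
Jorvik: 0
Tarn: 1.7  (via Jorvik)
Varne: 11  (via Tarn)
Yarm: 16.6  (via Varne)
Garth: 16.7  (via Varne)
Fenn: 17.4  (via Yarm)
Linby: 17.6  (via Varne)
Brook: 20.4  (via Varne)
Ulver: 24.1  (via Linby)
Shortest route: Jorvik → Tarn → Varne → Linby → Ulver = $24.1.

$24.1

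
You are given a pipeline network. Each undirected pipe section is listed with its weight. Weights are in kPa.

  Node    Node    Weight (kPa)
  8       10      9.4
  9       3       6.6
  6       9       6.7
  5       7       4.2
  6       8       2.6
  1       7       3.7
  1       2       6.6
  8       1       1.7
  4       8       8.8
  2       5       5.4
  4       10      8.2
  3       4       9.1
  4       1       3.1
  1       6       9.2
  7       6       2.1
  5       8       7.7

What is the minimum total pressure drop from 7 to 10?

14.1 kPa

Settle nodes by increasing distance from 7:
7: 0
6: 2.1  (via 7)
1: 3.7  (via 7)
5: 4.2  (via 7)
8: 4.7  (via 6)
4: 6.8  (via 1)
9: 8.8  (via 6)
2: 9.6  (via 5)
10: 14.1  (via 8)
Shortest route: 7–6–8–10 = 14.1 kPa.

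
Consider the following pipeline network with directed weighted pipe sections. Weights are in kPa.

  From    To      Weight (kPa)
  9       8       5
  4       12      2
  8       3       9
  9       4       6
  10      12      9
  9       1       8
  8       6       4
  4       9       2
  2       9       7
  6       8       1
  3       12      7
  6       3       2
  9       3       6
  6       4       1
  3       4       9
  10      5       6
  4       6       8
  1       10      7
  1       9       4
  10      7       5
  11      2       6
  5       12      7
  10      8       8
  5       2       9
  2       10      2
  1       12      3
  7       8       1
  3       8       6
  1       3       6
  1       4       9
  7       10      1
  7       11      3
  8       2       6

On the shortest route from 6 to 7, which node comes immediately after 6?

Candidate routes:
6–8–2–10–7: 1+6+2+5 = 14
6–4–9–8–2–10–7: 1+2+5+6+2+5 = 21
6–3–8–2–10–7: 2+6+6+2+5 = 21
Cheapest is 6–8–2–10–7 at 14 kPa.
So from 6 the first move is to 8.

8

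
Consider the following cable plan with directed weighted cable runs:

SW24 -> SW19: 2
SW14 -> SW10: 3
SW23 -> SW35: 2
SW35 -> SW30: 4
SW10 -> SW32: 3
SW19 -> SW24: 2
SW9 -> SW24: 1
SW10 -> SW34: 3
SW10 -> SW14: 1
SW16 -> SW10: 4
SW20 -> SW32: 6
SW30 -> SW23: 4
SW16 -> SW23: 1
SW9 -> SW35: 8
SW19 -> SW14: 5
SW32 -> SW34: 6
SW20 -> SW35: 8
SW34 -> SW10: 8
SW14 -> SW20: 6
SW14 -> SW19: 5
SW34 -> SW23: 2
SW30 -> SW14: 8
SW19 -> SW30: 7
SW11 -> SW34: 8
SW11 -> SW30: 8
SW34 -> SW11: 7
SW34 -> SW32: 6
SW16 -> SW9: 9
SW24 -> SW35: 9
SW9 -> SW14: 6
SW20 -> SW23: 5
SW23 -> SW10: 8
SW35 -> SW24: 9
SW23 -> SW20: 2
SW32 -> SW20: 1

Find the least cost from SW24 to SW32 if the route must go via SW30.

Shortest SW24→SW30: SW24–SW19–SW30 = 9
Shortest SW30→SW32: SW30–SW23–SW20–SW32 = 12
Total via SW30: 9 + 12 = 21.

21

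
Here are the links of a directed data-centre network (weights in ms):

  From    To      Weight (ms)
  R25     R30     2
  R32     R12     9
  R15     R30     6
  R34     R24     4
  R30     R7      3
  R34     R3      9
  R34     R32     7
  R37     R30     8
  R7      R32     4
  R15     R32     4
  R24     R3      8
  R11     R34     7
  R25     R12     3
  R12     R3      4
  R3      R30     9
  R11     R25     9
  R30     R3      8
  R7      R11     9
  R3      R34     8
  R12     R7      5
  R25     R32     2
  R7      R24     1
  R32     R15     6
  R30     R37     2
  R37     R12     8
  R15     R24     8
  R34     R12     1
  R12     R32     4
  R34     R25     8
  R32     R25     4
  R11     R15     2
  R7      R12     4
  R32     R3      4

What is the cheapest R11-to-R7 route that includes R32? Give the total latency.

15 ms

Best R11 to R32: R11–R15–R32 costing 6
Shortest R32→R7: R32–R25–R30–R7 = 9
Total via R32: 6 + 9 = 15 ms.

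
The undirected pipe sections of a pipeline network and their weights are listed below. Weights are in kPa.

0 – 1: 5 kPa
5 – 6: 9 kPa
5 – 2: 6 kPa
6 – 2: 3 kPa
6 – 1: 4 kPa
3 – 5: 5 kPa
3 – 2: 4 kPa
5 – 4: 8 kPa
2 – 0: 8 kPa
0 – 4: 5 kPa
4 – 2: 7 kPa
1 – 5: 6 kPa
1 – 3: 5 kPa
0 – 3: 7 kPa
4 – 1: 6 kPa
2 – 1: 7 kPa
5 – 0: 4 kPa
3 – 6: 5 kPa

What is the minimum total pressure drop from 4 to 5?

8 kPa

Compare a few routes:
4 → 2 → 5: 7+6 = 13
4 → 0 → 5: 5+4 = 9
4 → 5: 8 = 8
4 → 1 → 5: 6+6 = 12
Cheapest is 4 → 5 at 8 kPa.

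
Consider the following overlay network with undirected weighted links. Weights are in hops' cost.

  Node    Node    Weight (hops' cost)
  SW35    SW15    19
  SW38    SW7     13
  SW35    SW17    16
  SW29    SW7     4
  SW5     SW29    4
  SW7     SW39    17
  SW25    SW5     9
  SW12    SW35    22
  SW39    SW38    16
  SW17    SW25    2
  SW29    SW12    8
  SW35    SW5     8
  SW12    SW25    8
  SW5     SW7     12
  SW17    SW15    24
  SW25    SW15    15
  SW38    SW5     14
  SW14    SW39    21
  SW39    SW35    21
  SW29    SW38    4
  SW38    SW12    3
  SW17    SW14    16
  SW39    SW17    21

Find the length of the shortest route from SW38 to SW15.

26 hops' cost

Enumerating some paths:
SW38 → SW29 → SW5 → SW35 → SW15: 4+4+8+19 = 35
SW38 → SW29 → SW12 → SW25 → SW15: 4+8+8+15 = 35
SW38 → SW29 → SW5 → SW25 → SW15: 4+4+9+15 = 32
SW38 → SW12 → SW25 → SW15: 3+8+15 = 26
Cheapest is SW38 → SW12 → SW25 → SW15 at 26 hops' cost.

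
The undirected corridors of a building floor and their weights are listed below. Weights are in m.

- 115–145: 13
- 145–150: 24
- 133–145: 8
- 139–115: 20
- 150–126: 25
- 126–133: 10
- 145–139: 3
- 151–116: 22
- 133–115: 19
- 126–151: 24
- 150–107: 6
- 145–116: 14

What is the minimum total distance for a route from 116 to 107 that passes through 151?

Best 116 to 151: 116 → 151 costing 22
Shortest 151→107: 151 → 126 → 150 → 107 = 55
Total via 151: 22 + 55 = 77 m.

77 m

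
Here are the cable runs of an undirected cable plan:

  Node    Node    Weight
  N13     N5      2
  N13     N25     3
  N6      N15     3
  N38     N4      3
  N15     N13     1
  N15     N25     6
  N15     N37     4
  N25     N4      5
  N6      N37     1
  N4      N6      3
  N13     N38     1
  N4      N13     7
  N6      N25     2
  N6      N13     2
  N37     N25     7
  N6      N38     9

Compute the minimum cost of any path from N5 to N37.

Candidate routes:
N5 → N13 → N15 → N37: 2+1+4 = 7
N5 → N13 → N15 → N6 → N37: 2+1+3+1 = 7
N5 → N13 → N6 → N37: 2+2+1 = 5
Cheapest is N5 → N13 → N6 → N37 at 5.

5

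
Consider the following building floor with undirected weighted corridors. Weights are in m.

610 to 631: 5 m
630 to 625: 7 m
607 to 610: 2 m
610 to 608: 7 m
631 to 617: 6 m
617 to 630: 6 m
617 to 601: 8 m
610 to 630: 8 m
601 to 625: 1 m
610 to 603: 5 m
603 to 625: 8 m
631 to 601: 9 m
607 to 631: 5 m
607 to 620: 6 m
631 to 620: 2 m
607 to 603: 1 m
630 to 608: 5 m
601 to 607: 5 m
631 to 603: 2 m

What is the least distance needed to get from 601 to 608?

13 m

Settle nodes by increasing distance from 601:
601: 0
625: 1  (via 601)
607: 5  (via 601)
603: 6  (via 607)
610: 7  (via 607)
631: 8  (via 603)
630: 8  (via 625)
617: 8  (via 601)
620: 10  (via 631)
608: 13  (via 630)
Shortest route: 601 → 625 → 630 → 608 = 13 m.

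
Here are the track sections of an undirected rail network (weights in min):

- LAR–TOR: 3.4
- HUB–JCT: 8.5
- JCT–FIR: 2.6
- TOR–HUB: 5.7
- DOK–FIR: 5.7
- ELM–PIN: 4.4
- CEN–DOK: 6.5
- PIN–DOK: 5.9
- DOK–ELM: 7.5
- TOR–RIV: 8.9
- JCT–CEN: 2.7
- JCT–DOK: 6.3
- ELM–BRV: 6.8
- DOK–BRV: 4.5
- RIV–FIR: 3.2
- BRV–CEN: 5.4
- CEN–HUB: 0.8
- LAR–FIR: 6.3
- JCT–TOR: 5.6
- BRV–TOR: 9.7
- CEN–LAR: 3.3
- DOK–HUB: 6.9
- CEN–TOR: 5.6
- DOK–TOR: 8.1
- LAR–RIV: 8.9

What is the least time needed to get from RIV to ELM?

16.4 min

Shortest distances from RIV:
RIV: 0
FIR: 3.2  (via RIV)
JCT: 5.8  (via FIR)
CEN: 8.5  (via JCT)
TOR: 8.9  (via RIV)
DOK: 8.9  (via FIR)
LAR: 8.9  (via RIV)
HUB: 9.3  (via CEN)
BRV: 13.4  (via DOK)
PIN: 14.8  (via DOK)
ELM: 16.4  (via DOK)
Shortest route: RIV → FIR → DOK → ELM = 16.4 min.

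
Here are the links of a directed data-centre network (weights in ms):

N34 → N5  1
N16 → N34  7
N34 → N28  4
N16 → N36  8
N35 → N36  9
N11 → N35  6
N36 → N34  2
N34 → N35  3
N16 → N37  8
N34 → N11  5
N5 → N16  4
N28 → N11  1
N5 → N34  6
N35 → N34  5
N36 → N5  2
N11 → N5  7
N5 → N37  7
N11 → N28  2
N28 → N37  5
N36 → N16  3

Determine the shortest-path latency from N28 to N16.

12 ms

Candidate routes:
N28 - N11 - N35 - N36 - N16: 1+6+9+3 = 19
N28 - N11 - N35 - N34 - N5 - N16: 1+6+5+1+4 = 17
N28 - N11 - N5 - N16: 1+7+4 = 12
The minimum is 12 ms via N28 - N11 - N5 - N16.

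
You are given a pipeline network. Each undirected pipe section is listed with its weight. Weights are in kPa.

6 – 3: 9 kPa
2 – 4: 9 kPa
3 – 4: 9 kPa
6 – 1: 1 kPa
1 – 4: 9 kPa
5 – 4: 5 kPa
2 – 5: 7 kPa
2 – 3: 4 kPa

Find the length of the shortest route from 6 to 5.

Candidate routes:
6–1–4–5: 1+9+5 = 15
6–3–2–5: 9+4+7 = 20
6–3–4–5: 9+9+5 = 23
Cheapest is 6–1–4–5 at 15 kPa.

15 kPa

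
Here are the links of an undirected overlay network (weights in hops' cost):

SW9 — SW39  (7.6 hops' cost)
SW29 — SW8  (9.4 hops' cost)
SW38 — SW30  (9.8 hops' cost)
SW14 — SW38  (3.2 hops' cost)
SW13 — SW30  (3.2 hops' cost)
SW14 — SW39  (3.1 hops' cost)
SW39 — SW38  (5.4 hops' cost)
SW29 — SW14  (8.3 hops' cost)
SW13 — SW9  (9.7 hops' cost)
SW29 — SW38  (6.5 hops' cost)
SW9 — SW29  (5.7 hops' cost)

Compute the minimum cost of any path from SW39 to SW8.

20.8 hops' cost

Running Dijkstra from SW39:
SW39: 0
SW14: 3.1  (via SW39)
SW38: 5.4  (via SW39)
SW9: 7.6  (via SW39)
SW29: 11.4  (via SW14)
SW30: 15.2  (via SW38)
SW13: 17.3  (via SW9)
SW8: 20.8  (via SW29)
Shortest route: SW39 → SW14 → SW29 → SW8 = 20.8 hops' cost.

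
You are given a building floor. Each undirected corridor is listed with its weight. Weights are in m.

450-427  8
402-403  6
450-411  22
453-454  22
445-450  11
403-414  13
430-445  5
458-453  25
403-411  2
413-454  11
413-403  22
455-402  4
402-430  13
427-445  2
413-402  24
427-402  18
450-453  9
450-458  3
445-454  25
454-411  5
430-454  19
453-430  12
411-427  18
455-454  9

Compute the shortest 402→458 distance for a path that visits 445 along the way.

Best 402 to 445: 402–430–445 costing 18
Best 445 to 458: 445–427–450–458 costing 13
Total via 445: 18 + 13 = 31 m.

31 m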